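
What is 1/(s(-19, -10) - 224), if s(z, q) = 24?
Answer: -1/200 ≈ -0.0050000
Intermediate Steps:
1/(s(-19, -10) - 224) = 1/(24 - 224) = 1/(-200) = -1/200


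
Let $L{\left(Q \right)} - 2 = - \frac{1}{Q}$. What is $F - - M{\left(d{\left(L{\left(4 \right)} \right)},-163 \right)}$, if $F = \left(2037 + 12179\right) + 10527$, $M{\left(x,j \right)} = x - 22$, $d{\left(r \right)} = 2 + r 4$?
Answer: $24730$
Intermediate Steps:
$L{\left(Q \right)} = 2 - \frac{1}{Q}$
$d{\left(r \right)} = 2 + 4 r$
$M{\left(x,j \right)} = -22 + x$
$F = 24743$ ($F = 14216 + 10527 = 24743$)
$F - - M{\left(d{\left(L{\left(4 \right)} \right)},-163 \right)} = 24743 - - (-22 + \left(2 + 4 \left(2 - \frac{1}{4}\right)\right)) = 24743 - - (-22 + \left(2 + 4 \cdot \frac{7}{4}\right)) = 24743 - - (-22 + \left(2 + 7\right)) = 24743 - - (-22 + 9) = 24743 - \left(-1\right) \left(-13\right) = 24743 - 13 = 24730$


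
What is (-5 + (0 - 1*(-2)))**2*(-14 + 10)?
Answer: -36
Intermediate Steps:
(-5 + (0 - 1*(-2)))**2*(-14 + 10) = (-5 + (0 + 2))**2*(-4) = (-5 + 2)**2*(-4) = (-3)**2*(-4) = 9*(-4) = -36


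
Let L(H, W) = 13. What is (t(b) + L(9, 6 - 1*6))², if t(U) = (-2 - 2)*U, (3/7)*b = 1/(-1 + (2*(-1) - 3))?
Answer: 17161/81 ≈ 211.86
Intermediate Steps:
b = -7/18 (b = 7/(3*(-1 + (2*(-1) - 3))) = 7/(3*(-1 + (-2 - 3))) = 7/(3*(-1 - 5)) = (7/3)/(-6) = (7/3)*(-⅙) = -7/18 ≈ -0.38889)
t(U) = -4*U
(t(b) + L(9, 6 - 1*6))² = (-4*(-7/18) + 13)² = (14/9 + 13)² = (131/9)² = 17161/81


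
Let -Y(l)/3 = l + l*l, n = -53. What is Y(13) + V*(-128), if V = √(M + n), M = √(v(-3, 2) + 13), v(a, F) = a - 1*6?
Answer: -546 - 128*I*√51 ≈ -546.0 - 914.1*I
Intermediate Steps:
v(a, F) = -6 + a (v(a, F) = a - 6 = -6 + a)
M = 2 (M = √((-6 - 3) + 13) = √(-9 + 13) = √4 = 2)
Y(l) = -3*l - 3*l² (Y(l) = -3*(l + l*l) = -3*(l + l²) = -3*l - 3*l²)
V = I*√51 (V = √(2 - 53) = √(-51) = I*√51 ≈ 7.1414*I)
Y(13) + V*(-128) = -3*13*(1 + 13) + (I*√51)*(-128) = -3*13*14 - 128*I*√51 = -546 - 128*I*√51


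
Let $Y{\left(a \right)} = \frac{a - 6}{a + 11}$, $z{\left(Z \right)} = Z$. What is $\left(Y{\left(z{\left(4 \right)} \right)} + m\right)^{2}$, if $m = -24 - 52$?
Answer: $\frac{1304164}{225} \approx 5796.3$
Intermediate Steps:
$Y{\left(a \right)} = \frac{-6 + a}{11 + a}$
$m = -76$ ($m = -24 - 52 = -76$)
$\left(Y{\left(z{\left(4 \right)} \right)} + m\right)^{2} = \left(\frac{-6 + 4}{11 + 4} - 76\right)^{2} = \left(\frac{1}{15} \left(-2\right) - 76\right)^{2} = \left(- \frac{2}{15} - 76\right)^{2} = \left(- \frac{1142}{15}\right)^{2} = \frac{1304164}{225}$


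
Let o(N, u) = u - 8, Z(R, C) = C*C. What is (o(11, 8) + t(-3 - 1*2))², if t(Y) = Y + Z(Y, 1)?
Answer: 16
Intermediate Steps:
Z(R, C) = C²
o(N, u) = -8 + u
t(Y) = 1 + Y (t(Y) = Y + 1² = Y + 1 = 1 + Y)
(o(11, 8) + t(-3 - 1*2))² = ((-8 + 8) + (1 + (-3 - 1*2)))² = (0 + (1 + (-3 - 2)))² = (0 + (1 - 5))² = (0 - 4)² = (-4)² = 16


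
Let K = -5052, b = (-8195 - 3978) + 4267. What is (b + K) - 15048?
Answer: -28006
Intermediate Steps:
b = -7906 (b = -12173 + 4267 = -7906)
(b + K) - 15048 = (-7906 - 5052) - 15048 = -12958 - 15048 = -28006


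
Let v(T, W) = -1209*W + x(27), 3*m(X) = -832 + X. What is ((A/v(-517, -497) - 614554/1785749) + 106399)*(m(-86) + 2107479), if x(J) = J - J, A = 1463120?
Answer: 11455922944426048879993/51095636137 ≈ 2.2421e+11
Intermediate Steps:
x(J) = 0
m(X) = -832/3 + X/3 (m(X) = (-832 + X)/3 = -832/3 + X/3)
v(T, W) = -1209*W (v(T, W) = -1209*W + 0 = -1209*W)
((A/v(-517, -497) - 614554/1785749) + 106399)*(m(-86) + 2107479) = ((1463120/((-1209*(-497))) - 614554/1785749) + 106399)*((-832/3 + (1/3)*(-86)) + 2107479) = ((1463120/600873 - 614554*1/1785749) + 106399)*((-832/3 - 86/3) + 2107479) = ((1463120*(1/600873) - 614554/1785749) + 106399)*(-306 + 2107479) = ((1463120/600873 - 614554/1785749) + 106399)*2107173 = (320499453034/153286908411 + 106399)*2107173 = (16309894267475023/153286908411)*2107173 = 11455922944426048879993/51095636137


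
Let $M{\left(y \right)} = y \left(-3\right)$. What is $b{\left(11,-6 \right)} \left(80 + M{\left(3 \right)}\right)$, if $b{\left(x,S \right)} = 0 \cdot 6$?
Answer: $0$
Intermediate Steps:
$b{\left(x,S \right)} = 0$
$M{\left(y \right)} = - 3 y$
$b{\left(11,-6 \right)} \left(80 + M{\left(3 \right)}\right) = 0 \left(80 - 9\right) = 0 \cdot 71 = 0$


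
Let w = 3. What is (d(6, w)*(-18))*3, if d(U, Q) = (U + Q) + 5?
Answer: -756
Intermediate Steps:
d(U, Q) = 5 + Q + U (d(U, Q) = (Q + U) + 5 = 5 + Q + U)
(d(6, w)*(-18))*3 = ((5 + 3 + 6)*(-18))*3 = (14*(-18))*3 = -252*3 = -756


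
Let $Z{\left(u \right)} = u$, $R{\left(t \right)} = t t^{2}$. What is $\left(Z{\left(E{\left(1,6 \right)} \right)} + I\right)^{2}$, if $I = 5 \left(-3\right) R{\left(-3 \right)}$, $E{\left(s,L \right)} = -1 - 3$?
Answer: $160801$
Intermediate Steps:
$R{\left(t \right)} = t^{3}$
$E{\left(s,L \right)} = -4$ ($E{\left(s,L \right)} = -1 - 3 = -4$)
$I = 405$ ($I = 5 \left(-3\right) \left(-3\right)^{3} = \left(-15\right) \left(-27\right) = 405$)
$\left(Z{\left(E{\left(1,6 \right)} \right)} + I\right)^{2} = \left(-4 + 405\right)^{2} = 401^{2} = 160801$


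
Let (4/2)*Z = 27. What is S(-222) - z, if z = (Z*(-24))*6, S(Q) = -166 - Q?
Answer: 2000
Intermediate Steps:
Z = 27/2 (Z = (1/2)*27 = 27/2 ≈ 13.500)
z = -1944 (z = ((27/2)*(-24))*6 = -324*6 = -1944)
S(-222) - z = (-166 - 1*(-222)) - 1*(-1944) = (-166 + 222) + 1944 = 56 + 1944 = 2000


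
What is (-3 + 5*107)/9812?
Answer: 133/2453 ≈ 0.054219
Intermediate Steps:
(-3 + 5*107)/9812 = (-3 + 535)*(1/9812) = 532*(1/9812) = 133/2453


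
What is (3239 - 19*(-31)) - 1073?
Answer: 2755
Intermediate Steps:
(3239 - 19*(-31)) - 1073 = (3239 + 589) - 1073 = 3828 - 1073 = 2755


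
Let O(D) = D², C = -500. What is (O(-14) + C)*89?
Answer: -27056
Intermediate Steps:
(O(-14) + C)*89 = ((-14)² - 500)*89 = (196 - 500)*89 = -304*89 = -27056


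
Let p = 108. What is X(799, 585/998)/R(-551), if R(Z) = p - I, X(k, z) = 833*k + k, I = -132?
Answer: 111061/40 ≈ 2776.5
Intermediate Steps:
X(k, z) = 834*k
R(Z) = 240 (R(Z) = 108 - 1*(-132) = 108 + 132 = 240)
X(799, 585/998)/R(-551) = (834*799)/240 = 666366*(1/240) = 111061/40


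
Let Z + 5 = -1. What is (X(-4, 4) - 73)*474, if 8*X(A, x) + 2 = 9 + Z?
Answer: -138171/4 ≈ -34543.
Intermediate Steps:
Z = -6 (Z = -5 - 1 = -6)
X(A, x) = ⅛ (X(A, x) = -¼ + (9 - 6)/8 = -¼ + (⅛)*3 = -¼ + 3/8 = ⅛)
(X(-4, 4) - 73)*474 = (⅛ - 73)*474 = -583/8*474 = -138171/4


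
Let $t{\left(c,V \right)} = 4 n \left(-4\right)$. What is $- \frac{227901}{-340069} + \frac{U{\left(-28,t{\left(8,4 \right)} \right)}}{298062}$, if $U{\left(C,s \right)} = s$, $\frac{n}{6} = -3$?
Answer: $\frac{3779253763}{5631202571} \approx 0.67113$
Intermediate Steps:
$n = -18$ ($n = 6 \left(-3\right) = -18$)
$t{\left(c,V \right)} = 288$ ($t{\left(c,V \right)} = 4 \left(-18\right) \left(-4\right) = \left(-72\right) \left(-4\right) = 288$)
$- \frac{227901}{-340069} + \frac{U{\left(-28,t{\left(8,4 \right)} \right)}}{298062} = - \frac{227901}{-340069} + \frac{288}{298062} = \left(-227901\right) \left(- \frac{1}{340069}\right) + 288 \cdot \frac{1}{298062} = \frac{227901}{340069} + \frac{16}{16559} = \frac{3779253763}{5631202571}$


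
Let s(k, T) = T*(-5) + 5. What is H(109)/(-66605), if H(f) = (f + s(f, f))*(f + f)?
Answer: 93958/66605 ≈ 1.4107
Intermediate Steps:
s(k, T) = 5 - 5*T (s(k, T) = -5*T + 5 = 5 - 5*T)
H(f) = 2*f*(5 - 4*f) (H(f) = (f + (5 - 5*f))*(f + f) = (5 - 4*f)*(2*f) = 2*f*(5 - 4*f))
H(109)/(-66605) = (2*109*(5 - 4*109))/(-66605) = (2*109*(5 - 436))*(-1/66605) = (2*109*(-431))*(-1/66605) = -93958*(-1/66605) = 93958/66605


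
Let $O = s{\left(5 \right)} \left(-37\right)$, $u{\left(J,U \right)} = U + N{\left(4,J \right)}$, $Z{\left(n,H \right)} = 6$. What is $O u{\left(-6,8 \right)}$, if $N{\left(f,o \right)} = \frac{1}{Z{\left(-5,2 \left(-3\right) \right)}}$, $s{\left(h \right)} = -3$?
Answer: $\frac{1813}{2} \approx 906.5$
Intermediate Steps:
$N{\left(f,o \right)} = \frac{1}{6}$
$u{\left(J,U \right)} = \frac{1}{6} + U$ ($u{\left(J,U \right)} = U + \frac{1}{6} = \frac{1}{6} + U$)
$O = 111$ ($O = \left(-3\right) \left(-37\right) = 111$)
$O u{\left(-6,8 \right)} = 111 \left(\frac{1}{6} + 8\right) = 111 \cdot \frac{49}{6} = \frac{1813}{2}$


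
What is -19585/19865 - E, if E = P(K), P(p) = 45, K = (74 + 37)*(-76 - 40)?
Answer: -182702/3973 ≈ -45.986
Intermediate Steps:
K = -12876 (K = 111*(-116) = -12876)
E = 45
-19585/19865 - E = -19585/19865 - 1*45 = -19585*1/19865 - 45 = -3917/3973 - 45 = -182702/3973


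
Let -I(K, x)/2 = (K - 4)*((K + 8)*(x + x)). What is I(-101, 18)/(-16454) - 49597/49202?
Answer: 16888436561/404784854 ≈ 41.722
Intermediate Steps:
I(K, x) = -4*x*(-4 + K)*(8 + K) (I(K, x) = -2*(K - 4)*(K + 8)*(x + x) = -2*(-4 + K)*(8 + K)*(2*x) = -2*(-4 + K)*2*x*(8 + K) = -4*x*(-4 + K)*(8 + K))
I(-101, 18)/(-16454) - 49597/49202 = (4*18*(32 - 1*(-101)² - 4*(-101)))/(-16454) - 49597/49202 = (4*18*(32 - 1*10201 + 404))*(-1/16454) - 49597*1/49202 = (4*18*(32 - 10201 + 404))*(-1/16454) - 49597/49202 = (4*18*(-9765))*(-1/16454) - 49597/49202 = -703080*(-1/16454) - 49597/49202 = 351540/8227 - 49597/49202 = 16888436561/404784854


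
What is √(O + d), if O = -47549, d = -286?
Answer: 3*I*√5315 ≈ 218.71*I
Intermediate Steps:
√(O + d) = √(-47549 - 286) = √(-47835) = 3*I*√5315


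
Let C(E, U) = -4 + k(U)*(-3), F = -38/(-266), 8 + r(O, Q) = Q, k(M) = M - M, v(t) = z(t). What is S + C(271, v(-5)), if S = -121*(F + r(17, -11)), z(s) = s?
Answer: 15944/7 ≈ 2277.7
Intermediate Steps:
v(t) = t
k(M) = 0
r(O, Q) = -8 + Q
F = ⅐ (F = -38*(-1/266) = ⅐ ≈ 0.14286)
S = 15972/7 (S = -121*(⅐ + (-8 - 11)) = -121*(⅐ - 19) = -121*(-132/7) = 15972/7 ≈ 2281.7)
C(E, U) = -4 (C(E, U) = -4 + 0*(-3) = -4 + 0 = -4)
S + C(271, v(-5)) = 15972/7 - 4 = 15944/7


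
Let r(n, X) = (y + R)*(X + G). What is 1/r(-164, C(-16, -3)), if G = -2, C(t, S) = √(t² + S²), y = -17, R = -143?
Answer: -1/20880 - √265/41760 ≈ -0.00043771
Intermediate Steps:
C(t, S) = √(S² + t²)
r(n, X) = 320 - 160*X (r(n, X) = (-17 - 143)*(X - 2) = -160*(-2 + X) = 320 - 160*X)
1/r(-164, C(-16, -3)) = 1/(320 - 160*√((-3)² + (-16)²)) = 1/(320 - 160*√(9 + 256)) = 1/(320 - 160*√265)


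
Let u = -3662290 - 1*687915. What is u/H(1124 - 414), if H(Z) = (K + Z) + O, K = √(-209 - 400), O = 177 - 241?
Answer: -562046486/83585 + 870041*I*√609/83585 ≈ -6724.3 + 256.87*I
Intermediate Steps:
O = -64
K = I*√609 (K = √(-609) = I*√609 ≈ 24.678*I)
H(Z) = -64 + Z + I*√609 (H(Z) = (I*√609 + Z) - 64 = (Z + I*√609) - 64 = -64 + Z + I*√609)
u = -4350205 (u = -3662290 - 687915 = -4350205)
u/H(1124 - 414) = -4350205/(-64 + (1124 - 414) + I*√609) = -4350205/(-64 + 710 + I*√609) = -4350205/(646 + I*√609)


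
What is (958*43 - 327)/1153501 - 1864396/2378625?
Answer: -2053375382521/2743746316125 ≈ -0.74838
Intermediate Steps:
(958*43 - 327)/1153501 - 1864396/2378625 = (41194 - 327)*(1/1153501) - 1864396*1/2378625 = 40867*(1/1153501) - 1864396/2378625 = 40867/1153501 - 1864396/2378625 = -2053375382521/2743746316125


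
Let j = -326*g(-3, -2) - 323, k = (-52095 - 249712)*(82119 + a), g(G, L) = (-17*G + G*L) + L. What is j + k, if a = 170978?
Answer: -76386464532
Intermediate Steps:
g(G, L) = L - 17*G + G*L
k = -76386446279 (k = (-52095 - 249712)*(82119 + 170978) = -301807*253097 = -76386446279)
j = -18253 (j = -326*(-2 - 17*(-3) - 3*(-2)) - 323 = -326*(-2 + 51 + 6) - 323 = -326*55 - 323 = -17930 - 323 = -18253)
j + k = -18253 - 76386446279 = -76386464532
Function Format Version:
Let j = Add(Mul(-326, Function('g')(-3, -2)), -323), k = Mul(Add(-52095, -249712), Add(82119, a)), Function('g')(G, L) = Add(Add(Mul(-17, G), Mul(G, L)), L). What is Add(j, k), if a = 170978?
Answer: -76386464532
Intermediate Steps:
Function('g')(G, L) = Add(L, Mul(-17, G), Mul(G, L))
k = -76386446279 (k = Mul(Add(-52095, -249712), Add(82119, 170978)) = Mul(-301807, 253097) = -76386446279)
j = -18253 (j = Add(Mul(-326, Add(-2, Mul(-17, -3), Mul(-3, -2))), -323) = Add(Mul(-326, Add(-2, 51, 6)), -323) = Add(Mul(-326, 55), -323) = Add(-17930, -323) = -18253)
Add(j, k) = Add(-18253, -76386446279) = -76386464532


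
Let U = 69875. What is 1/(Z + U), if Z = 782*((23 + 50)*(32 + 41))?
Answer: 1/4237153 ≈ 2.3601e-7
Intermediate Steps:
Z = 4167278 (Z = 782*(73*73) = 782*5329 = 4167278)
1/(Z + U) = 1/(4167278 + 69875) = 1/4237153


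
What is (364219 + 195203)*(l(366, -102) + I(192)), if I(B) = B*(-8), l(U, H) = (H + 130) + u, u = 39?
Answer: -821790918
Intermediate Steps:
l(U, H) = 169 + H (l(U, H) = (H + 130) + 39 = (130 + H) + 39 = 169 + H)
I(B) = -8*B
(364219 + 195203)*(l(366, -102) + I(192)) = (364219 + 195203)*((169 - 102) - 8*192) = 559422*(67 - 1536) = 559422*(-1469) = -821790918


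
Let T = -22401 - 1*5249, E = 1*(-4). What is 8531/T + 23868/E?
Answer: -164996081/27650 ≈ -5967.3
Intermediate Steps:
E = -4
T = -27650 (T = -22401 - 5249 = -27650)
8531/T + 23868/E = 8531/(-27650) + 23868/(-4) = 8531*(-1/27650) + 23868*(-1/4) = -8531/27650 - 5967 = -164996081/27650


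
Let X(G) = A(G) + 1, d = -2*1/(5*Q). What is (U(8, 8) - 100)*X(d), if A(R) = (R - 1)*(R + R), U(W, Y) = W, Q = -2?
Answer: -1564/25 ≈ -62.560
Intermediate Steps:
A(R) = 2*R*(-1 + R) (A(R) = (-1 + R)*(2*R) = 2*R*(-1 + R))
d = 1/5 (d = -2/((-2*5)) = -2/(-10) = -2*(-1/10) = 1/5 ≈ 0.20000)
X(G) = 1 + 2*G*(-1 + G) (X(G) = 2*G*(-1 + G) + 1 = 1 + 2*G*(-1 + G))
(U(8, 8) - 100)*X(d) = (8 - 100)*(1 + 2*(1/5)*(-1 + 1/5)) = -92*(1 + 2*(1/5)*(-4/5)) = -92*(1 - 8/25) = -92*17/25 = -1564/25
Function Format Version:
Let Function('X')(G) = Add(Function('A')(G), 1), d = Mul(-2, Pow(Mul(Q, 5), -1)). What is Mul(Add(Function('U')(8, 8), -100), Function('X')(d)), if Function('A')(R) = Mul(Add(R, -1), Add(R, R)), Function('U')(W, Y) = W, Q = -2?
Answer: Rational(-1564, 25) ≈ -62.560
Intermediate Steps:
Function('A')(R) = Mul(2, R, Add(-1, R)) (Function('A')(R) = Mul(Add(-1, R), Mul(2, R)) = Mul(2, R, Add(-1, R)))
d = Rational(1, 5) (d = Mul(-2, Pow(Mul(-2, 5), -1)) = Mul(-2, Pow(-10, -1)) = Mul(-2, Rational(-1, 10)) = Rational(1, 5) ≈ 0.20000)
Function('X')(G) = Add(1, Mul(2, G, Add(-1, G))) (Function('X')(G) = Add(Mul(2, G, Add(-1, G)), 1) = Add(1, Mul(2, G, Add(-1, G))))
Mul(Add(Function('U')(8, 8), -100), Function('X')(d)) = Mul(Add(8, -100), Add(1, Mul(2, Rational(1, 5), Add(-1, Rational(1, 5))))) = Mul(-92, Add(1, Mul(2, Rational(1, 5), Rational(-4, 5)))) = Mul(-92, Add(1, Rational(-8, 25))) = Mul(-92, Rational(17, 25)) = Rational(-1564, 25)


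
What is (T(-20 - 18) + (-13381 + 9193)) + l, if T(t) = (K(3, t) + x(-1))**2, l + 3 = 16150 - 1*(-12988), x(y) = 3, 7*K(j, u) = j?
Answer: 1222979/49 ≈ 24959.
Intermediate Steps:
K(j, u) = j/7
l = 29135 (l = -3 + (16150 - 1*(-12988)) = -3 + (16150 + 12988) = -3 + 29138 = 29135)
T(t) = 576/49 (T(t) = ((1/7)*3 + 3)**2 = (3/7 + 3)**2 = (24/7)**2 = 576/49)
(T(-20 - 18) + (-13381 + 9193)) + l = (576/49 + (-13381 + 9193)) + 29135 = (576/49 - 4188) + 29135 = -204636/49 + 29135 = 1222979/49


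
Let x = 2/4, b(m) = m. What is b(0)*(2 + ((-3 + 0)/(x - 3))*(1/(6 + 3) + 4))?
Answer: 0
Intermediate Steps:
x = ½ (x = 2*(¼) = ½ ≈ 0.50000)
b(0)*(2 + ((-3 + 0)/(x - 3))*(1/(6 + 3) + 4)) = 0*(2 + ((-3 + 0)/(½ - 3))*(1/(6 + 3) + 4)) = 0*(2 + (-3/(-5/2))*(1/9 + 4)) = 0*(2 + (-3*(-⅖))*(⅑ + 4)) = 0*(2 + (6/5)*(37/9)) = 0*(2 + 74/15) = 0*(104/15) = 0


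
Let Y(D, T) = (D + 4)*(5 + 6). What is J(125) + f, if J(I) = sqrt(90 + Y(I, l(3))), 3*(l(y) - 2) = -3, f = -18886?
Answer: -18886 + sqrt(1509) ≈ -18847.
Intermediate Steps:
l(y) = 1 (l(y) = 2 + (1/3)*(-3) = 2 - 1 = 1)
Y(D, T) = 44 + 11*D (Y(D, T) = (4 + D)*11 = 44 + 11*D)
J(I) = sqrt(134 + 11*I) (J(I) = sqrt(90 + (44 + 11*I)) = sqrt(134 + 11*I))
J(125) + f = sqrt(134 + 11*125) - 18886 = sqrt(134 + 1375) - 18886 = sqrt(1509) - 18886 = -18886 + sqrt(1509)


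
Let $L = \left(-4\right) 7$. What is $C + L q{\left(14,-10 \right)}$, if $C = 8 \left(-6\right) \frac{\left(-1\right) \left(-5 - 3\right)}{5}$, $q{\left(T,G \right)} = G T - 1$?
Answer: $\frac{19356}{5} \approx 3871.2$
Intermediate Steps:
$q{\left(T,G \right)} = -1 + G T$
$L = -28$
$C = - \frac{384}{5}$ ($C = - 48 \left(-1\right) \left(-8\right) \frac{1}{5} = - 48 \cdot 8 \cdot \frac{1}{5} = \left(-48\right) \frac{8}{5} = - \frac{384}{5} \approx -76.8$)
$C + L q{\left(14,-10 \right)} = - \frac{384}{5} - 28 \left(-1 - 140\right) = - \frac{384}{5} - -3948 = - \frac{384}{5} + 3948 = \frac{19356}{5}$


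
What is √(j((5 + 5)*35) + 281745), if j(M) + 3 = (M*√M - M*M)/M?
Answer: √(281392 + 5*√14) ≈ 530.48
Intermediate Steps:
j(M) = -3 + (M^(3/2) - M²)/M (j(M) = -3 + (M*√M - M*M)/M = -3 + (M^(3/2) - M²)/M)
√(j((5 + 5)*35) + 281745) = √((-3 + √((5 + 5)*35) - (5 + 5)*35) + 281745) = √((-3 + √(10*35) - 10*35) + 281745) = √((-3 + √350 - 1*350) + 281745) = √((-3 + 5*√14 - 350) + 281745) = √((-353 + 5*√14) + 281745) = √(281392 + 5*√14)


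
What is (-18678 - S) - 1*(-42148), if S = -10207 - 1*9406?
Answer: 43083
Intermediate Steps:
S = -19613 (S = -10207 - 9406 = -19613)
(-18678 - S) - 1*(-42148) = (-18678 - 1*(-19613)) - 1*(-42148) = (-18678 + 19613) + 42148 = 935 + 42148 = 43083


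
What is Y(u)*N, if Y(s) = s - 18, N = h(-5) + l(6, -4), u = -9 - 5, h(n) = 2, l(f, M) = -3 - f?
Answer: 224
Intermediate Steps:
u = -14
N = -7 (N = 2 + (-3 - 1*6) = 2 + (-3 - 6) = 2 - 9 = -7)
Y(s) = -18 + s
Y(u)*N = (-18 - 14)*(-7) = -32*(-7) = 224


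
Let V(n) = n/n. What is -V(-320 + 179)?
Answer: -1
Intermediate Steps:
V(n) = 1
-V(-320 + 179) = -1*1 = -1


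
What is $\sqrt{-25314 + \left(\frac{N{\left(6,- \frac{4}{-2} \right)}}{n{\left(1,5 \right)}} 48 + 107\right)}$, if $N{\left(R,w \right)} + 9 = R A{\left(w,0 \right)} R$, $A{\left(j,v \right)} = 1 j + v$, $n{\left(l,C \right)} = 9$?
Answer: $i \sqrt{24871} \approx 157.71 i$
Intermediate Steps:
$A{\left(j,v \right)} = j + v$
$N{\left(R,w \right)} = -9 + w R^{2}$ ($N{\left(R,w \right)} = -9 + R \left(w + 0\right) R = -9 + R w R = -9 + w R^{2}$)
$\sqrt{-25314 + \left(\frac{N{\left(6,- \frac{4}{-2} \right)}}{n{\left(1,5 \right)}} 48 + 107\right)} = \sqrt{-25314 + \left(\frac{-9 + - \frac{4}{-2} \cdot 6^{2}}{9} \cdot 48 + 107\right)} = \sqrt{-25314 + \left(\left(-9 + \left(-4\right) \left(- \frac{1}{2}\right) 36\right) \frac{1}{9} \cdot 48 + 107\right)} = \sqrt{-25314 + \left(\left(-9 + 2 \cdot 36\right) \frac{1}{9} \cdot 48 + 107\right)} = \sqrt{-25314 + \left(\left(-9 + 72\right) \frac{1}{9} \cdot 48 + 107\right)} = \sqrt{-25314 + \left(63 \cdot \frac{1}{9} \cdot 48 + 107\right)} = \sqrt{-25314 + \left(7 \cdot 48 + 107\right)} = \sqrt{-25314 + \left(336 + 107\right)} = \sqrt{-25314 + 443} = \sqrt{-24871} = i \sqrt{24871}$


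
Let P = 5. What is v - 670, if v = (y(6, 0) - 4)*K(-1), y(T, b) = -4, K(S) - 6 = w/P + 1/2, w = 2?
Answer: -3626/5 ≈ -725.20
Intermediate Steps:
K(S) = 69/10 (K(S) = 6 + (2/5 + 1/2) = 6 + (2*(⅕) + 1*(½)) = 6 + (⅖ + ½) = 6 + 9/10 = 69/10)
v = -276/5 (v = (-4 - 4)*(69/10) = -8*69/10 = -276/5 ≈ -55.200)
v - 670 = -276/5 - 670 = -3626/5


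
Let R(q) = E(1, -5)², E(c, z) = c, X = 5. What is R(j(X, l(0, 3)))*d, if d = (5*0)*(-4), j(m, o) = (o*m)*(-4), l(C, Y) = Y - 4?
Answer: 0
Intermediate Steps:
l(C, Y) = -4 + Y
j(m, o) = -4*m*o (j(m, o) = (m*o)*(-4) = -4*m*o)
d = 0 (d = 0*(-4) = 0)
R(q) = 1 (R(q) = 1² = 1)
R(j(X, l(0, 3)))*d = 1*0 = 0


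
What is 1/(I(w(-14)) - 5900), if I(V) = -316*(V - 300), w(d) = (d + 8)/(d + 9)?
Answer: 5/442604 ≈ 1.1297e-5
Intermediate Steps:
w(d) = (8 + d)/(9 + d)
I(V) = 94800 - 316*V (I(V) = -316*(-300 + V) = 94800 - 316*V)
1/(I(w(-14)) - 5900) = 1/((94800 - 316*(8 - 14)/(9 - 14)) - 5900) = 1/((94800 - 316*(-6)/(-5)) - 5900) = 1/((94800 - (-316)*(-6)/5) - 5900) = 1/((94800 - 316*6/5) - 5900) = 1/((94800 - 1896/5) - 5900) = 1/(472104/5 - 5900) = 1/(442604/5) = 5/442604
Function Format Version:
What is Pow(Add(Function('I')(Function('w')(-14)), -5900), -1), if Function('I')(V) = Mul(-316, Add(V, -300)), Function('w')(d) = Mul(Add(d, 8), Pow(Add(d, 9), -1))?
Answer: Rational(5, 442604) ≈ 1.1297e-5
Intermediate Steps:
Function('w')(d) = Mul(Pow(Add(9, d), -1), Add(8, d)) (Function('w')(d) = Mul(Add(8, d), Pow(Add(9, d), -1)) = Mul(Pow(Add(9, d), -1), Add(8, d)))
Function('I')(V) = Add(94800, Mul(-316, V)) (Function('I')(V) = Mul(-316, Add(-300, V)) = Add(94800, Mul(-316, V)))
Pow(Add(Function('I')(Function('w')(-14)), -5900), -1) = Pow(Add(Add(94800, Mul(-316, Mul(Pow(Add(9, -14), -1), Add(8, -14)))), -5900), -1) = Pow(Add(Add(94800, Mul(-316, Mul(Pow(-5, -1), -6))), -5900), -1) = Pow(Add(Add(94800, Mul(-316, Mul(Rational(-1, 5), -6))), -5900), -1) = Pow(Add(Add(94800, Mul(-316, Rational(6, 5))), -5900), -1) = Pow(Add(Add(94800, Rational(-1896, 5)), -5900), -1) = Pow(Add(Rational(472104, 5), -5900), -1) = Pow(Rational(442604, 5), -1) = Rational(5, 442604)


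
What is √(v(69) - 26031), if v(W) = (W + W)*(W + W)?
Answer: I*√6987 ≈ 83.588*I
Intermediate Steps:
v(W) = 4*W² (v(W) = (2*W)*(2*W) = 4*W²)
√(v(69) - 26031) = √(4*69² - 26031) = √(4*4761 - 26031) = √(19044 - 26031) = √(-6987) = I*√6987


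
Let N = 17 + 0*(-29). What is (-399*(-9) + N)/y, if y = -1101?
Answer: -3608/1101 ≈ -3.2770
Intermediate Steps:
N = 17 (N = 17 + 0 = 17)
(-399*(-9) + N)/y = (-399*(-9) + 17)/(-1101) = (3591 + 17)*(-1/1101) = 3608*(-1/1101) = -3608/1101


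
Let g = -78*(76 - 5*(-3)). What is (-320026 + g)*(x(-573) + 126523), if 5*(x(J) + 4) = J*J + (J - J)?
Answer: -314341302576/5 ≈ -6.2868e+10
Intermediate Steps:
x(J) = -4 + J²/5 (x(J) = -4 + (J*J + (J - J))/5 = -4 + (J² + 0)/5 = -4 + J²/5)
g = -7098 (g = -78*(76 + 15) = -78*91 = -7098)
(-320026 + g)*(x(-573) + 126523) = (-320026 - 7098)*((-4 + (⅕)*(-573)²) + 126523) = -327124*((-4 + (⅕)*328329) + 126523) = -327124*((-4 + 328329/5) + 126523) = -327124*(328309/5 + 126523) = -327124*960924/5 = -314341302576/5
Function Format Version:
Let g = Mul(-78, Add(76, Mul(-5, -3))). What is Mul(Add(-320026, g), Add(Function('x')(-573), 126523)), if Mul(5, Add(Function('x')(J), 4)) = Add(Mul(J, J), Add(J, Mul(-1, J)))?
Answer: Rational(-314341302576, 5) ≈ -6.2868e+10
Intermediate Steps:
Function('x')(J) = Add(-4, Mul(Rational(1, 5), Pow(J, 2))) (Function('x')(J) = Add(-4, Mul(Rational(1, 5), Add(Mul(J, J), Add(J, Mul(-1, J))))) = Add(-4, Mul(Rational(1, 5), Add(Pow(J, 2), 0))) = Add(-4, Mul(Rational(1, 5), Pow(J, 2))))
g = -7098 (g = Mul(-78, Add(76, 15)) = Mul(-78, 91) = -7098)
Mul(Add(-320026, g), Add(Function('x')(-573), 126523)) = Mul(Add(-320026, -7098), Add(Add(-4, Mul(Rational(1, 5), Pow(-573, 2))), 126523)) = Mul(-327124, Add(Add(-4, Mul(Rational(1, 5), 328329)), 126523)) = Mul(-327124, Add(Add(-4, Rational(328329, 5)), 126523)) = Mul(-327124, Add(Rational(328309, 5), 126523)) = Mul(-327124, Rational(960924, 5)) = Rational(-314341302576, 5)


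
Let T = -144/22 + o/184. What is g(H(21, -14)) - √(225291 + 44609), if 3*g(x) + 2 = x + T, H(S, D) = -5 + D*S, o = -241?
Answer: -625123/6072 - 10*√2699 ≈ -622.47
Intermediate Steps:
T = -15899/2024 (T = -144/22 - 241/184 = -144*1/22 - 241*1/184 = -72/11 - 241/184 = -15899/2024 ≈ -7.8552)
g(x) = -6649/2024 + x/3 (g(x) = -⅔ + (x - 15899/2024)/3 = -⅔ + (-15899/2024 + x)/3 = -⅔ + (-15899/6072 + x/3) = -6649/2024 + x/3)
g(H(21, -14)) - √(225291 + 44609) = (-6649/2024 + (-5 - 14*21)/3) - √(225291 + 44609) = (-6649/2024 + (-5 - 294)/3) - √269900 = (-6649/2024 + (⅓)*(-299)) - 10*√2699 = (-6649/2024 - 299/3) - 10*√2699 = -625123/6072 - 10*√2699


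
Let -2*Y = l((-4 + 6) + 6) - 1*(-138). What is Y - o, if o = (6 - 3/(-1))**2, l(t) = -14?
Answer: -143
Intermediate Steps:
o = 81 (o = (6 - 3*(-1))**2 = (6 - 1*(-3))**2 = (6 + 3)**2 = 9**2 = 81)
Y = -62 (Y = -(-14 - 1*(-138))/2 = -(-14 + 138)/2 = -1/2*124 = -62)
Y - o = -62 - 1*81 = -62 - 81 = -143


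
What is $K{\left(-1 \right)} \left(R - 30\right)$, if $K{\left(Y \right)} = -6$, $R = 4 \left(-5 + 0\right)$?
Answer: $300$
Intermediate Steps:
$R = -20$ ($R = 4 \left(-5\right) = -20$)
$K{\left(-1 \right)} \left(R - 30\right) = - 6 \left(-20 - 30\right) = \left(-6\right) \left(-50\right) = 300$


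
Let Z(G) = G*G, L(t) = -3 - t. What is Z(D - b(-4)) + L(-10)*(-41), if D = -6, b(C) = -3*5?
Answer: -206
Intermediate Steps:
b(C) = -15
Z(G) = G**2
Z(D - b(-4)) + L(-10)*(-41) = (-6 - 1*(-15))**2 + (-3 - 1*(-10))*(-41) = (-6 + 15)**2 + (-3 + 10)*(-41) = 9**2 + 7*(-41) = 81 - 287 = -206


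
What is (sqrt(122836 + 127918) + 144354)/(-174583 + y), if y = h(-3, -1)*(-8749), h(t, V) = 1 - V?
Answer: -48118/64027 - sqrt(250754)/192081 ≈ -0.75413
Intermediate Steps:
y = -17498 (y = (1 - 1*(-1))*(-8749) = (1 + 1)*(-8749) = 2*(-8749) = -17498)
(sqrt(122836 + 127918) + 144354)/(-174583 + y) = (sqrt(122836 + 127918) + 144354)/(-174583 - 17498) = (sqrt(250754) + 144354)/(-192081) = (144354 + sqrt(250754))*(-1/192081) = -48118/64027 - sqrt(250754)/192081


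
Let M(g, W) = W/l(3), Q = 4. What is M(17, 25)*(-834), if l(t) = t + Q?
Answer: -20850/7 ≈ -2978.6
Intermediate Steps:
l(t) = 4 + t (l(t) = t + 4 = 4 + t)
M(g, W) = W/7 (M(g, W) = W/(4 + 3) = W/7)
M(17, 25)*(-834) = ((⅐)*25)*(-834) = (25/7)*(-834) = -20850/7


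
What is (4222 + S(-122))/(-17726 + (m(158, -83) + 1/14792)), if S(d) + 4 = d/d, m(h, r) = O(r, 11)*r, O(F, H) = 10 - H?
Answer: -62407448/260975255 ≈ -0.23913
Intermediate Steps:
m(h, r) = -r (m(h, r) = (10 - 1*11)*r = (10 - 11)*r = -r)
S(d) = -3 (S(d) = -4 + d/d = -4 + 1 = -3)
(4222 + S(-122))/(-17726 + (m(158, -83) + 1/14792)) = (4222 - 3)/(-17726 + (-1*(-83) + 1/14792)) = 4219/(-17726 + (83 + 1/14792)) = 4219/(-17726 + 1227737/14792) = 4219/(-260975255/14792) = 4219*(-14792/260975255) = -62407448/260975255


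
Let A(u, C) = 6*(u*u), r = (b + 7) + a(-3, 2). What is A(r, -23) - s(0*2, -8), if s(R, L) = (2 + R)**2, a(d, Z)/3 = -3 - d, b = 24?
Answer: 5762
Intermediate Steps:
a(d, Z) = -9 - 3*d (a(d, Z) = 3*(-3 - d) = -9 - 3*d)
r = 31 (r = (24 + 7) + (-9 - 3*(-3)) = 31 + (-9 + 9) = 31 + 0 = 31)
A(u, C) = 6*u**2
A(r, -23) - s(0*2, -8) = 6*31**2 - (2 + 0*2)**2 = 6*961 - (2 + 0)**2 = 5766 - 1*2**2 = 5766 - 1*4 = 5766 - 4 = 5762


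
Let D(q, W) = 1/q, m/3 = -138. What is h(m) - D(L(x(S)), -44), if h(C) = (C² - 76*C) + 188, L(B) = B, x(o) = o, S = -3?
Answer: 609145/3 ≈ 2.0305e+5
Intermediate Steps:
m = -414 (m = 3*(-138) = -414)
h(C) = 188 + C² - 76*C
h(m) - D(L(x(S)), -44) = (188 + (-414)² - 76*(-414)) - 1/(-3) = (188 + 171396 + 31464) - 1*(-⅓) = 203048 + ⅓ = 609145/3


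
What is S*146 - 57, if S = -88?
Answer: -12905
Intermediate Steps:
S*146 - 57 = -88*146 - 57 = -12848 - 57 = -12905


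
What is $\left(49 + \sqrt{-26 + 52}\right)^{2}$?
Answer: $\left(49 + \sqrt{26}\right)^{2} \approx 2926.7$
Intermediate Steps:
$\left(49 + \sqrt{-26 + 52}\right)^{2} = \left(49 + \sqrt{26}\right)^{2}$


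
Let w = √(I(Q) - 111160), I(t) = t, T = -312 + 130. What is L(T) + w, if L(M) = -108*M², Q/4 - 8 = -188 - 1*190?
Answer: -3577392 + 32*I*√110 ≈ -3.5774e+6 + 335.62*I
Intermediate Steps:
Q = -1480 (Q = 32 + 4*(-188 - 1*190) = 32 + 4*(-188 - 190) = 32 + 4*(-378) = 32 - 1512 = -1480)
T = -182
w = 32*I*√110 (w = √(-1480 - 111160) = √(-112640) = 32*I*√110 ≈ 335.62*I)
L(T) + w = -108*(-182)² + 32*I*√110 = -108*33124 + 32*I*√110 = -3577392 + 32*I*√110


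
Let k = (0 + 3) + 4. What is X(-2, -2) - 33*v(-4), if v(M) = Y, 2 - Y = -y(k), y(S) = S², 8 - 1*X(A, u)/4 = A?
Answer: -1643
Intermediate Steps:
X(A, u) = 32 - 4*A
k = 7 (k = 3 + 4 = 7)
Y = 51 (Y = 2 - (-1)*7² = 2 - (-1)*49 = 2 - 1*(-49) = 2 + 49 = 51)
v(M) = 51
X(-2, -2) - 33*v(-4) = (32 - 4*(-2)) - 33*51 = (32 + 8) - 1683 = 40 - 1683 = -1643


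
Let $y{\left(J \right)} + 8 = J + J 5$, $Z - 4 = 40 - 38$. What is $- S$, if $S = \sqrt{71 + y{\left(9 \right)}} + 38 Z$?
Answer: $-228 - 3 \sqrt{13} \approx -238.82$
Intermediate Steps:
$Z = 6$ ($Z = 4 + \left(40 - 38\right) = 4 + 2 = 6$)
$y{\left(J \right)} = -8 + 6 J$ ($y{\left(J \right)} = -8 + \left(J + J 5\right) = -8 + \left(J + 5 J\right) = -8 + 6 J$)
$S = 228 + 3 \sqrt{13}$ ($S = \sqrt{71 + \left(-8 + 6 \cdot 9\right)} + 38 \cdot 6 = \sqrt{71 + \left(-8 + 54\right)} + 228 = \sqrt{71 + 46} + 228 = \sqrt{117} + 228 = 3 \sqrt{13} + 228 = 228 + 3 \sqrt{13} \approx 238.82$)
$- S = - (228 + 3 \sqrt{13}) = -228 - 3 \sqrt{13}$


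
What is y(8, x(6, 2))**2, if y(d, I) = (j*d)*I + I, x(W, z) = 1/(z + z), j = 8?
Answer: 4225/16 ≈ 264.06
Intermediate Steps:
x(W, z) = 1/(2*z)
y(d, I) = I + 8*I*d (y(d, I) = (8*d)*I + I = 8*I*d + I = I + 8*I*d)
y(8, x(6, 2))**2 = (((1/2)/2)*(1 + 8*8))**2 = (((1/2)*(1/2))*(1 + 64))**2 = ((1/4)*65)**2 = (65/4)**2 = 4225/16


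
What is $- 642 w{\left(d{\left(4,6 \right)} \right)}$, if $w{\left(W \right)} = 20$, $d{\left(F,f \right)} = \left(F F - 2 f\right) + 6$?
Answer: $-12840$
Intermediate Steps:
$d{\left(F,f \right)} = 6 + F^{2} - 2 f$ ($d{\left(F,f \right)} = \left(F^{2} - 2 f\right) + 6 = 6 + F^{2} - 2 f$)
$- 642 w{\left(d{\left(4,6 \right)} \right)} = \left(-642\right) 20 = -12840$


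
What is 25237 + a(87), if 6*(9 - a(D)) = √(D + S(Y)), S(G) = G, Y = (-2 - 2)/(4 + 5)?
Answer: 25246 - √779/18 ≈ 25244.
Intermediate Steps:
Y = -4/9 ≈ -0.44444
a(D) = 9 - √(-4/9 + D)/6 (a(D) = 9 - √(D - 4/9)/6 = 9 - √(-4/9 + D)/6)
25237 + a(87) = 25237 + (9 - √(-4 + 9*87)/18) = 25237 + (9 - √(-4 + 783)/18) = 25237 + (9 - √779/18) = 25246 - √779/18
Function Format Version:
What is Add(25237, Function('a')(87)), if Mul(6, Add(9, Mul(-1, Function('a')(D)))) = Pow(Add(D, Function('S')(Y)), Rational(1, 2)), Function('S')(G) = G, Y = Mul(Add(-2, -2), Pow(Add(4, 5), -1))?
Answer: Add(25246, Mul(Rational(-1, 18), Pow(779, Rational(1, 2)))) ≈ 25244.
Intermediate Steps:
Y = Rational(-4, 9) (Y = Mul(-4, Pow(9, -1)) = Mul(-4, Rational(1, 9)) = Rational(-4, 9) ≈ -0.44444)
Function('a')(D) = Add(9, Mul(Rational(-1, 6), Pow(Add(Rational(-4, 9), D), Rational(1, 2)))) (Function('a')(D) = Add(9, Mul(Rational(-1, 6), Pow(Add(D, Rational(-4, 9)), Rational(1, 2)))) = Add(9, Mul(Rational(-1, 6), Pow(Add(Rational(-4, 9), D), Rational(1, 2)))))
Add(25237, Function('a')(87)) = Add(25237, Add(9, Mul(Rational(-1, 18), Pow(Add(-4, Mul(9, 87)), Rational(1, 2))))) = Add(25237, Add(9, Mul(Rational(-1, 18), Pow(Add(-4, 783), Rational(1, 2))))) = Add(25237, Add(9, Mul(Rational(-1, 18), Pow(779, Rational(1, 2))))) = Add(25246, Mul(Rational(-1, 18), Pow(779, Rational(1, 2))))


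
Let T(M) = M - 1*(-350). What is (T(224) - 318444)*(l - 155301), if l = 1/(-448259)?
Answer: 3161220372293600/64037 ≈ 4.9366e+10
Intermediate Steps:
T(M) = 350 + M (T(M) = M + 350 = 350 + M)
l = -1/448259 ≈ -2.2309e-6
(T(224) - 318444)*(l - 155301) = ((350 + 224) - 318444)*(-1/448259 - 155301) = (574 - 318444)*(-69615070960/448259) = -317870*(-69615070960/448259) = 3161220372293600/64037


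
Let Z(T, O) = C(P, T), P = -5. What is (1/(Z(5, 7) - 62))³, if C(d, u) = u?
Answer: -1/185193 ≈ -5.3998e-6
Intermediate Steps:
Z(T, O) = T
(1/(Z(5, 7) - 62))³ = (1/(5 - 62))³ = (1/(-57))³ = (-1/57)³ = -1/185193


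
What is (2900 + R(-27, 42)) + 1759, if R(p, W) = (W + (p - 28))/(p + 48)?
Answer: 97826/21 ≈ 4658.4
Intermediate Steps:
R(p, W) = (-28 + W + p)/(48 + p) (R(p, W) = (W + (-28 + p))/(48 + p) = (-28 + W + p)/(48 + p))
(2900 + R(-27, 42)) + 1759 = (2900 + (-28 + 42 - 27)/(48 - 27)) + 1759 = (2900 - 13/21) + 1759 = 60887/21 + 1759 = 97826/21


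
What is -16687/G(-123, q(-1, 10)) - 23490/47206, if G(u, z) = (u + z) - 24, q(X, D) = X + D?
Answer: 392242451/3257214 ≈ 120.42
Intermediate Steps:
q(X, D) = D + X
G(u, z) = -24 + u + z
-16687/G(-123, q(-1, 10)) - 23490/47206 = -16687/(-24 - 123 + (10 - 1)) - 23490/47206 = -16687/(-24 - 123 + 9) - 23490*1/47206 = -16687/(-138) - 11745/23603 = -16687*(-1/138) - 11745/23603 = 16687/138 - 11745/23603 = 392242451/3257214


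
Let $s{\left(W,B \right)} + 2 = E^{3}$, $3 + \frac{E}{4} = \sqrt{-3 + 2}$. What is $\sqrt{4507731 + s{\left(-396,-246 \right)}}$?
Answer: $\sqrt{4506577 + 1664 i} \approx 2122.9 + 0.39 i$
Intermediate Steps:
$E = -12 + 4 i$ ($E = -12 + 4 \sqrt{-3 + 2} = -12 + 4 \sqrt{-1} = -12 + 4 i \approx -12.0 + 4.0 i$)
$s{\left(W,B \right)} = -2 + \left(-12 + 4 i\right)^{3}$
$\sqrt{4507731 + s{\left(-396,-246 \right)}} = \sqrt{4507731 - \left(1154 - 1664 i\right)} = \sqrt{4506577 + 1664 i}$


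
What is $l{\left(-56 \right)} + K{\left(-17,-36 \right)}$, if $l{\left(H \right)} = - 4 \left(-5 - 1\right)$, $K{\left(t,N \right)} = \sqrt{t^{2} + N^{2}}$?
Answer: $24 + \sqrt{1585} \approx 63.812$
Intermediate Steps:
$K{\left(t,N \right)} = \sqrt{N^{2} + t^{2}}$
$l{\left(H \right)} = 24$ ($l{\left(H \right)} = \left(-4\right) \left(-6\right) = 24$)
$l{\left(-56 \right)} + K{\left(-17,-36 \right)} = 24 + \sqrt{\left(-36\right)^{2} + \left(-17\right)^{2}} = 24 + \sqrt{1296 + 289} = 24 + \sqrt{1585}$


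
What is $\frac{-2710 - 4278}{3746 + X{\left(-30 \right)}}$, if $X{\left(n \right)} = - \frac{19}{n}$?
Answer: $- \frac{209640}{112399} \approx -1.8651$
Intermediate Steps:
$\frac{-2710 - 4278}{3746 + X{\left(-30 \right)}} = \frac{-2710 - 4278}{3746 - \frac{19}{-30}} = - \frac{6988}{3746 - - \frac{19}{30}} = - \frac{6988}{3746 + \frac{19}{30}} = - \frac{6988}{\frac{112399}{30}} = \left(-6988\right) \frac{30}{112399} = - \frac{209640}{112399}$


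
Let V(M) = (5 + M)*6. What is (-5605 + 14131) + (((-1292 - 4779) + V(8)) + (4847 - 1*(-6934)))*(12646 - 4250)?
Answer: 48604574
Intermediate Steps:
V(M) = 30 + 6*M
(-5605 + 14131) + (((-1292 - 4779) + V(8)) + (4847 - 1*(-6934)))*(12646 - 4250) = (-5605 + 14131) + (((-1292 - 4779) + (30 + 6*8)) + (4847 - 1*(-6934)))*(12646 - 4250) = 8526 + ((-6071 + (30 + 48)) + (4847 + 6934))*8396 = 8526 + ((-6071 + 78) + 11781)*8396 = 8526 + (-5993 + 11781)*8396 = 8526 + 5788*8396 = 8526 + 48596048 = 48604574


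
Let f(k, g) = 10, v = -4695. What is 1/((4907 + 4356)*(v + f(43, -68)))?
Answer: -1/43397155 ≈ -2.3043e-8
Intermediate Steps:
1/((4907 + 4356)*(v + f(43, -68))) = 1/((4907 + 4356)*(-4695 + 10)) = 1/(9263*(-4685)) = 1/(-43397155) = -1/43397155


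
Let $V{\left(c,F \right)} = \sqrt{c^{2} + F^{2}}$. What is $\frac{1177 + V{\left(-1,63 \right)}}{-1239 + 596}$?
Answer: $- \frac{1177}{643} - \frac{\sqrt{3970}}{643} \approx -1.9285$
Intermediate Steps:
$V{\left(c,F \right)} = \sqrt{F^{2} + c^{2}}$
$\frac{1177 + V{\left(-1,63 \right)}}{-1239 + 596} = \frac{1177 + \sqrt{63^{2} + \left(-1\right)^{2}}}{-1239 + 596} = \frac{1177 + \sqrt{3969 + 1}}{-643} = \left(1177 + \sqrt{3970}\right) \left(- \frac{1}{643}\right) = - \frac{1177}{643} - \frac{\sqrt{3970}}{643}$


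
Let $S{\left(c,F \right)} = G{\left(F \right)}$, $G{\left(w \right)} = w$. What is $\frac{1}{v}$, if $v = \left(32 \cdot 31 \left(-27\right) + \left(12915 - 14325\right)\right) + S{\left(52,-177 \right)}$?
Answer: $- \frac{1}{28371} \approx -3.5247 \cdot 10^{-5}$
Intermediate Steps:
$S{\left(c,F \right)} = F$
$v = -28371$ ($v = \left(32 \cdot 31 \left(-27\right) + \left(12915 - 14325\right)\right) - 177 = \left(992 \left(-27\right) + \left(12915 - 14325\right)\right) - 177 = \left(-26784 - 1410\right) - 177 = -28194 - 177 = -28371$)
$\frac{1}{v} = \frac{1}{-28371} = - \frac{1}{28371}$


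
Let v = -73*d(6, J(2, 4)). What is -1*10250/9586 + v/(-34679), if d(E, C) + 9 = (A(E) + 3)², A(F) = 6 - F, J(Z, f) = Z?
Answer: -5125/4793 ≈ -1.0693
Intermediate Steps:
d(E, C) = -9 + (9 - E)² (d(E, C) = -9 + ((6 - E) + 3)² = -9 + (9 - E)²)
v = 0 (v = -73*(-9 + (-9 + 6)²) = -73*(-9 + (-3)²) = -73*(-9 + 9) = -73*0 = 0)
-1*10250/9586 + v/(-34679) = -1*10250/9586 + 0/(-34679) = -10250*1/9586 + 0*(-1/34679) = -5125/4793 + 0 = -5125/4793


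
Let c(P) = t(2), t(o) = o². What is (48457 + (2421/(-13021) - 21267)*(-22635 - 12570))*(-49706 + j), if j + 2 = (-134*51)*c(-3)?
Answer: -751148224337899828/13021 ≈ -5.7687e+13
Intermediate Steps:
c(P) = 4 (c(P) = 2² = 4)
j = -27338 (j = -2 - 134*51*4 = -2 - 6834*4 = -2 - 27336 = -27338)
(48457 + (2421/(-13021) - 21267)*(-22635 - 12570))*(-49706 + j) = (48457 + (2421/(-13021) - 21267)*(-22635 - 12570))*(-49706 - 27338) = (48457 + (2421*(-1/13021) - 21267)*(-35205))*(-77044) = (48457 + (-2421/13021 - 21267)*(-35205))*(-77044) = (48457 - 276920028/13021*(-35205))*(-77044) = (48457 + 9748969585740/13021)*(-77044) = (9749600544337/13021)*(-77044) = -751148224337899828/13021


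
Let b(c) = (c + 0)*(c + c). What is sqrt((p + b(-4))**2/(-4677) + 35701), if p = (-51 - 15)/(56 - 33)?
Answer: sqrt(413112737478441)/107571 ≈ 188.95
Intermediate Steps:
p = -66/23 ≈ -2.8696
b(c) = 2*c**2 (b(c) = c*(2*c) = 2*c**2)
sqrt((p + b(-4))**2/(-4677) + 35701) = sqrt((-66/23 + 2*(-4)**2)**2/(-4677) + 35701) = sqrt((-66/23 + 2*16)**2*(-1/4677) + 35701) = sqrt((-66/23 + 32)**2*(-1/4677) + 35701) = sqrt((670/23)**2*(-1/4677) + 35701) = sqrt((448900/529)*(-1/4677) + 35701) = sqrt(-448900/2474133 + 35701) = sqrt(88328573333/2474133) = sqrt(413112737478441)/107571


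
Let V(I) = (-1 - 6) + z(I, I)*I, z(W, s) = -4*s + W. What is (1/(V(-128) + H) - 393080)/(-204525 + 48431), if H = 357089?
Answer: 121041124399/48066025420 ≈ 2.5182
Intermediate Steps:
z(W, s) = W - 4*s
V(I) = -7 - 3*I**2 (V(I) = (-1 - 6) + (I - 4*I)*I = -7 + (-3*I)*I = -7 - 3*I**2)
(1/(V(-128) + H) - 393080)/(-204525 + 48431) = (1/((-7 - 3*(-128)**2) + 357089) - 393080)/(-204525 + 48431) = (1/((-7 - 3*16384) + 357089) - 393080)/(-156094) = (1/((-7 - 49152) + 357089) - 393080)*(-1/156094) = (1/(-49159 + 357089) - 393080)*(-1/156094) = (1/307930 - 393080)*(-1/156094) = -121041124399/307930*(-1/156094) = 121041124399/48066025420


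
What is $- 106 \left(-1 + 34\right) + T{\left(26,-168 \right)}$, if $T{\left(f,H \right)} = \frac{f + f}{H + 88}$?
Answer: $- \frac{69973}{20} \approx -3498.6$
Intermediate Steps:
$T{\left(f,H \right)} = \frac{2 f}{88 + H}$
$- 106 \left(-1 + 34\right) + T{\left(26,-168 \right)} = - 106 \left(-1 + 34\right) + 2 \cdot 26 \frac{1}{88 - 168} = \left(-106\right) 33 + 2 \cdot 26 \frac{1}{-80} = -3498 + 2 \cdot 26 \left(- \frac{1}{80}\right) = -3498 - \frac{13}{20} = - \frac{69973}{20}$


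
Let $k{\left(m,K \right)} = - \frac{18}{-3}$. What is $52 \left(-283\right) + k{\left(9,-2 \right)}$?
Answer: $-14710$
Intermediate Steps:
$k{\left(m,K \right)} = 6$ ($k{\left(m,K \right)} = \left(-18\right) \left(- \frac{1}{3}\right) = 6$)
$52 \left(-283\right) + k{\left(9,-2 \right)} = 52 \left(-283\right) + 6 = -14716 + 6 = -14710$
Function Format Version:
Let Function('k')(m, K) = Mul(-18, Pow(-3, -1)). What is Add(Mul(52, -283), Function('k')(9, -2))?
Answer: -14710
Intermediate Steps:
Function('k')(m, K) = 6 (Function('k')(m, K) = Mul(-18, Rational(-1, 3)) = 6)
Add(Mul(52, -283), Function('k')(9, -2)) = Add(Mul(52, -283), 6) = Add(-14716, 6) = -14710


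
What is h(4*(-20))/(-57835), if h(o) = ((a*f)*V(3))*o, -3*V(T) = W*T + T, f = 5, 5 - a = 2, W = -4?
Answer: 720/11567 ≈ 0.062246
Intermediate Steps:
a = 3 (a = 5 - 1*2 = 5 - 2 = 3)
V(T) = T (V(T) = -(-4*T + T)/3 = -(-1)*T = T)
h(o) = 45*o (h(o) = ((3*5)*3)*o = (15*3)*o = 45*o)
h(4*(-20))/(-57835) = (45*(4*(-20)))/(-57835) = (45*(-80))*(-1/57835) = -3600*(-1/57835) = 720/11567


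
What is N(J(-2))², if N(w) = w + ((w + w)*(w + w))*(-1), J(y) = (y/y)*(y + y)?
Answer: 4624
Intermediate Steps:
J(y) = 2*y (J(y) = 1*(2*y) = 2*y)
N(w) = w - 4*w² (N(w) = w + ((2*w)*(2*w))*(-1) = w + (4*w²)*(-1) = w - 4*w²)
N(J(-2))² = ((2*(-2))*(1 - 8*(-2)))² = (-4*(1 - 4*(-4)))² = (-4*(1 + 16))² = (-4*17)² = (-68)² = 4624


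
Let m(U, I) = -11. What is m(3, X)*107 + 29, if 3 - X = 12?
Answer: -1148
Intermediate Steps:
X = -9 (X = 3 - 1*12 = 3 - 12 = -9)
m(3, X)*107 + 29 = -11*107 + 29 = -1177 + 29 = -1148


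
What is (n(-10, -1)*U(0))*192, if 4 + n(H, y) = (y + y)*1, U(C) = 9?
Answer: -10368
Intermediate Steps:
n(H, y) = -4 + 2*y (n(H, y) = -4 + (y + y)*1 = -4 + (2*y)*1 = -4 + 2*y)
(n(-10, -1)*U(0))*192 = ((-4 + 2*(-1))*9)*192 = ((-4 - 2)*9)*192 = -6*9*192 = -54*192 = -10368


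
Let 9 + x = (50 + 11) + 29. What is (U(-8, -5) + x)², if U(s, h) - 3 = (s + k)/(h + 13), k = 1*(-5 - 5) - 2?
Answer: 26569/4 ≈ 6642.3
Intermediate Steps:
k = -12 (k = 1*(-10) - 2 = -10 - 2 = -12)
U(s, h) = 3 + (-12 + s)/(13 + h) (U(s, h) = 3 + (s - 12)/(h + 13) = 3 + (-12 + s)/(13 + h))
x = 81 (x = -9 + ((50 + 11) + 29) = -9 + (61 + 29) = -9 + 90 = 81)
(U(-8, -5) + x)² = ((27 - 8 + 3*(-5))/(13 - 5) + 81)² = ((27 - 8 - 15)/8 + 81)² = ((⅛)*4 + 81)² = (½ + 81)² = (163/2)² = 26569/4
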